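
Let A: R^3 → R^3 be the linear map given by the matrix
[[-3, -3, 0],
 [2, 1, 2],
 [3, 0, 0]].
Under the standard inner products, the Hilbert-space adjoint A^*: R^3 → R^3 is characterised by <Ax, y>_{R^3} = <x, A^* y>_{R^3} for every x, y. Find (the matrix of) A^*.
A^* = A^T =
[[-3, 2, 3],
 [-3, 1, 0],
 [0, 2, 0]]

For real matrices with standard dot products, the defining identity <Ax, y> = <x, A^* y> gives (Ax)^T y = x^T (A^*) y, i.e. x^T A^T y = x^T (A^*) y. Since this holds for all x, y, we must have A^* = A^T. Therefore
A^* =
[[-3, 2, 3],
 [-3, 1, 0],
 [0, 2, 0]].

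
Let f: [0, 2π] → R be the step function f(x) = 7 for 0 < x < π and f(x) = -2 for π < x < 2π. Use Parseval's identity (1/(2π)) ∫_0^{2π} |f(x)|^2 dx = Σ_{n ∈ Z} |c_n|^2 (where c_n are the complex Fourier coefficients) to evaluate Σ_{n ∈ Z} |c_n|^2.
Σ |c_n|^2 = 53/2

Parseval equates the L^2 energy of f (normalised by 1/(2π)) with the ℓ^2 sum of its Fourier coefficients: (1/(2π)) ∫_0^{2π} |f|^2 = Σ |c_n|^2.
Compute the left side: (1/(2π)) [∫_0^π 7^2 dx + ∫_π^{2π} (-2)^2 dx] = (1/(2π)) · (49π + 4π) = (49 + 4)/2 = 53/2.
So Σ_{n ∈ Z} |c_n|^2 = 53/2.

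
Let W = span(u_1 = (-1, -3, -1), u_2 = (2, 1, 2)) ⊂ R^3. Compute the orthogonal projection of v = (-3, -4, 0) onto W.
proj_W(v) = (-3/2, -4, -3/2)

Set up U = [u_1 | ... | u_2] ∈ R^(3×2). The projector onto W = col(U) is P = U (U^T U)^(-1) U^T.
Compute U^T U =
  [11, -7]
  [-7, 9],
and U^T v = (15, -10).
Solve U^T U · c = U^T v for the coefficients: c = (13/10, -1/10). The projection is proj_W(v) = U c.
Check: (v - proj_W(v)) · u_1 = 0  (should be 0).
Check: (v - proj_W(v)) · u_2 = 0  (should be 0).
Result: proj_W(v) = (-3/2, -4, -3/2).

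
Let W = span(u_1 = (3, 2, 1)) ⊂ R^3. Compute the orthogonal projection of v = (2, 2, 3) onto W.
proj_W(v) = (39/14, 13/7, 13/14)

Set up U = [u_1 | ... | u_1] ∈ R^(3×1). The projector onto W = col(U) is P = U (U^T U)^(-1) U^T.
Compute U^T U =
  [14],
and U^T v = (13).
Solve U^T U · c = U^T v for the coefficients: c = (13/14). The projection is proj_W(v) = U c.
Check: (v - proj_W(v)) · u_1 = 0  (should be 0).
Result: proj_W(v) = (39/14, 13/7, 13/14).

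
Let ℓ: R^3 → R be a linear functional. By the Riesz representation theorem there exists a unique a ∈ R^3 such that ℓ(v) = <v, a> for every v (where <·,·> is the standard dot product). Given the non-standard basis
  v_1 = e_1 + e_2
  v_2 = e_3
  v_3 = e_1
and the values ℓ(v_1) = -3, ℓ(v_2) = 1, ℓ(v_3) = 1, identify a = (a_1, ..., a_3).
a = (1, -4, 1)

Write a = (a_1, ..., a_3) in the standard basis. For each basis vector v_i, ℓ(v_i) = <v_i, a> is a linear equation in the a_j's. Collect the n equations into a matrix system V a = ℓ, where row i of V is v_i (expressed in the standard basis). Since V is invertible (lower-triangular with 1s on the diagonal, up to permutation), solve by back-substitution:
  V =
[[1, 1, 0],
 [0, 0, 1],
 [1, 0, 0]]
  V a = (-3, 1, 1)
Solving gives a = (1, -4, 1).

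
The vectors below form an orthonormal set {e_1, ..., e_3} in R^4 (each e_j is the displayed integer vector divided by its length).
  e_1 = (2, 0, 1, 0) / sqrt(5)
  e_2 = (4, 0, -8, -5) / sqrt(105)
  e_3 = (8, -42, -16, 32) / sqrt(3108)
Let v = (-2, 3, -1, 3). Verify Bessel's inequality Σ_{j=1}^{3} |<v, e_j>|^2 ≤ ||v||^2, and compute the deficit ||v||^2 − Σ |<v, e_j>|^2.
Σ |<v, e_j>|^2 = 275/37; ||v||^2 = 23; deficit = 576/37

Write each e_j = u_j / sqrt(<u_j, u_j>) where u_j is the displayed integer vector. Then <v, e_j> = <v, u_j> / sqrt(<u_j, u_j>), so |<v, e_j>|^2 = <v, u_j>^2 / <u_j, u_j>.
Coefficients: <v, e_1> = -5/sqrt(5), <v, e_2> = -15/sqrt(105), <v, e_3> = -30/sqrt(3108).
Square and sum: Σ |<v, e_j>|^2 = 275/37.
Compute ||v||^2 = v·v = 23.
Deficit = 23 − 275/37 = 576/37 ≥ 0, confirming Bessel's inequality. (The deficit equals ||v − Σ <v,e_j> e_j||^2, the squared distance from v to span{e_j}.)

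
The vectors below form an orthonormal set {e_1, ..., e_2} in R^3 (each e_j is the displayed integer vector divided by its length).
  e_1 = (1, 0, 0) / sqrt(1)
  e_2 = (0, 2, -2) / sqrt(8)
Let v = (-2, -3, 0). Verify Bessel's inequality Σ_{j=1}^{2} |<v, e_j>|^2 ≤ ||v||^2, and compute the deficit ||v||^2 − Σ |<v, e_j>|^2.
Σ |<v, e_j>|^2 = 17/2; ||v||^2 = 13; deficit = 9/2

Write each e_j = u_j / sqrt(<u_j, u_j>) where u_j is the displayed integer vector. Then <v, e_j> = <v, u_j> / sqrt(<u_j, u_j>), so |<v, e_j>|^2 = <v, u_j>^2 / <u_j, u_j>.
Coefficients: <v, e_1> = -2/sqrt(1), <v, e_2> = -6/sqrt(8).
Square and sum: Σ |<v, e_j>|^2 = 17/2.
Compute ||v||^2 = v·v = 13.
Deficit = 13 − 17/2 = 9/2 ≥ 0, confirming Bessel's inequality. (The deficit equals ||v − Σ <v,e_j> e_j||^2, the squared distance from v to span{e_j}.)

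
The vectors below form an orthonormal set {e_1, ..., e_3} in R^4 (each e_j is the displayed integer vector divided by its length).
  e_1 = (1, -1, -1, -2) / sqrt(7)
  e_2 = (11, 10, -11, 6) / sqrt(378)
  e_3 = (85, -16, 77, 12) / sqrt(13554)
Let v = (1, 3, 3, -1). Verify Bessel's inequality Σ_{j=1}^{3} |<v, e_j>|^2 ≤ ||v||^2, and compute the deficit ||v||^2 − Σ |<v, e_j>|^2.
Σ |<v, e_j>|^2 = 1539/251; ||v||^2 = 20; deficit = 3481/251

Write each e_j = u_j / sqrt(<u_j, u_j>) where u_j is the displayed integer vector. Then <v, e_j> = <v, u_j> / sqrt(<u_j, u_j>), so |<v, e_j>|^2 = <v, u_j>^2 / <u_j, u_j>.
Coefficients: <v, e_1> = -3/sqrt(7), <v, e_2> = 2/sqrt(378), <v, e_3> = 256/sqrt(13554).
Square and sum: Σ |<v, e_j>|^2 = 1539/251.
Compute ||v||^2 = v·v = 20.
Deficit = 20 − 1539/251 = 3481/251 ≥ 0, confirming Bessel's inequality. (The deficit equals ||v − Σ <v,e_j> e_j||^2, the squared distance from v to span{e_j}.)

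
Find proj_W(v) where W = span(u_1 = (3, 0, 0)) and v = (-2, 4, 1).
proj_W(v) = (-2, 0, 0)

Set up U = [u_1 | ... | u_1] ∈ R^(3×1). The projector onto W = col(U) is P = U (U^T U)^(-1) U^T.
Compute U^T U =
  [9],
and U^T v = (-6).
Solve U^T U · c = U^T v for the coefficients: c = (-2/3). The projection is proj_W(v) = U c.
Check: (v - proj_W(v)) · u_1 = 0  (should be 0).
Result: proj_W(v) = (-2, 0, 0).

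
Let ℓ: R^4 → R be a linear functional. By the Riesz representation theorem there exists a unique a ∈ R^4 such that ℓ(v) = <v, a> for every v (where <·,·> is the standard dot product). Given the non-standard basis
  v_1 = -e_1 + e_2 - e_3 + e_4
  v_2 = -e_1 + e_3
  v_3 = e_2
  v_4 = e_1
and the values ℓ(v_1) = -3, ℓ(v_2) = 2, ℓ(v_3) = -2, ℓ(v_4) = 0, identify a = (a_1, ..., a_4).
a = (0, -2, 2, 1)

Write a = (a_1, ..., a_4) in the standard basis. For each basis vector v_i, ℓ(v_i) = <v_i, a> is a linear equation in the a_j's. Collect the n equations into a matrix system V a = ℓ, where row i of V is v_i (expressed in the standard basis). Since V is invertible (lower-triangular with 1s on the diagonal, up to permutation), solve by back-substitution:
  V =
[[-1, 1, -1, 1],
 [-1, 0, 1, 0],
 [0, 1, 0, 0],
 [1, 0, 0, 0]]
  V a = (-3, 2, -2, 0)
Solving gives a = (0, -2, 2, 1).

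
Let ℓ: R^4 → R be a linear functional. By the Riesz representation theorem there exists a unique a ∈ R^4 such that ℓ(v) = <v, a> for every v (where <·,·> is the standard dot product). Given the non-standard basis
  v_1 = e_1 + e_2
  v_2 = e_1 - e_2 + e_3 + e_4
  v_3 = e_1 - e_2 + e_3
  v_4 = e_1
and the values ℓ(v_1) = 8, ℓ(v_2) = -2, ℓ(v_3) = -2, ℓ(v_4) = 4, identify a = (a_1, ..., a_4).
a = (4, 4, -2, 0)

Write a = (a_1, ..., a_4) in the standard basis. For each basis vector v_i, ℓ(v_i) = <v_i, a> is a linear equation in the a_j's. Collect the n equations into a matrix system V a = ℓ, where row i of V is v_i (expressed in the standard basis). Since V is invertible (lower-triangular with 1s on the diagonal, up to permutation), solve by back-substitution:
  V =
[[1, 1, 0, 0],
 [1, -1, 1, 1],
 [1, -1, 1, 0],
 [1, 0, 0, 0]]
  V a = (8, -2, -2, 4)
Solving gives a = (4, 4, -2, 0).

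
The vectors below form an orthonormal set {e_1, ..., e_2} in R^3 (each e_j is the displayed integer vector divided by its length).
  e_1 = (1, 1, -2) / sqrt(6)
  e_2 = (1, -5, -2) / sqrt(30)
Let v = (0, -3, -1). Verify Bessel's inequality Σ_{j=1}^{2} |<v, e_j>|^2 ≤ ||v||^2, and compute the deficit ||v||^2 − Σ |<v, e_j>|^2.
Σ |<v, e_j>|^2 = 49/5; ||v||^2 = 10; deficit = 1/5

Write each e_j = u_j / sqrt(<u_j, u_j>) where u_j is the displayed integer vector. Then <v, e_j> = <v, u_j> / sqrt(<u_j, u_j>), so |<v, e_j>|^2 = <v, u_j>^2 / <u_j, u_j>.
Coefficients: <v, e_1> = -1/sqrt(6), <v, e_2> = 17/sqrt(30).
Square and sum: Σ |<v, e_j>|^2 = 49/5.
Compute ||v||^2 = v·v = 10.
Deficit = 10 − 49/5 = 1/5 ≥ 0, confirming Bessel's inequality. (The deficit equals ||v − Σ <v,e_j> e_j||^2, the squared distance from v to span{e_j}.)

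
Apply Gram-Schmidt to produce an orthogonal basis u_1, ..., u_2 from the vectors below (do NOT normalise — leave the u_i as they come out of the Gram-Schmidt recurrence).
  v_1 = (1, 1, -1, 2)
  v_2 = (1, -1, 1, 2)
Orthogonal basis:
  u_1 = (1, 1, -1, 2)
  u_2 = (4/7, -10/7, 10/7, 8/7)

Apply the Gram-Schmidt recurrence
  u_1 = v_1
  u_i = v_i − Σ_{j<i} ((v_i · u_j) / (u_j · u_j)) · u_j.

Step by step this gives:
  u_1 = (1, 1, -1, 2)
  u_2 = (4/7, -10/7, 10/7, 8/7)

Orthogonality check:
  u_2 · u_1 = 0 (should be 0)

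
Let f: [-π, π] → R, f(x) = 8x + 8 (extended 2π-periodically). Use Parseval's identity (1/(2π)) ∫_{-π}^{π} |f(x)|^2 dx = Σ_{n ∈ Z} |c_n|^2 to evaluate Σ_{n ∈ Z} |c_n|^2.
Σ |c_n|^2 = 64π^2/3 + 64

Expand and integrate term by term over [-π, π]:
  ∫ (8x)^2 dx = 64·(2π^3/3); ∫ 2·8·(8)·x dx = 0 (odd integrand); ∫ 8^2 dx = 64·2π.
So (1/(2π)) ∫_{-π}^{π} (8x + 8)^2 dx = 64π^2/3 + 64 = 64π^2/3 + 64.
Parseval ⇒ Σ |c_n|^2 = 64π^2/3 + 64.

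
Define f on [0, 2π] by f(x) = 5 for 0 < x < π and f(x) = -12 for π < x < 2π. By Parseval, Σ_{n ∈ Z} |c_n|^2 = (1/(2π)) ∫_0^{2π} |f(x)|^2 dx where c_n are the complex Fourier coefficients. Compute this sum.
Σ |c_n|^2 = 169/2

Parseval equates the L^2 energy of f (normalised by 1/(2π)) with the ℓ^2 sum of its Fourier coefficients: (1/(2π)) ∫_0^{2π} |f|^2 = Σ |c_n|^2.
Compute the left side: (1/(2π)) [∫_0^π 5^2 dx + ∫_π^{2π} (-12)^2 dx] = (1/(2π)) · (25π + 144π) = (25 + 144)/2 = 169/2.
So Σ_{n ∈ Z} |c_n|^2 = 169/2.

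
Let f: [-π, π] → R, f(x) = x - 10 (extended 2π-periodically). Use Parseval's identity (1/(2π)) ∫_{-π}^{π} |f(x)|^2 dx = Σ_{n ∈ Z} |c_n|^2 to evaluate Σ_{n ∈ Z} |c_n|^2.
Σ |c_n|^2 = π^2/3 + 100

Expand and integrate term by term over [-π, π]:
  ∫ (x)^2 dx = 1·(2π^3/3); ∫ 2·1·(-10)·x dx = 0 (odd integrand); ∫ (-10)^2 dx = 100·2π.
So (1/(2π)) ∫_{-π}^{π} (x - 10)^2 dx = 1π^2/3 + 100 = π^2/3 + 100.
Parseval ⇒ Σ |c_n|^2 = π^2/3 + 100.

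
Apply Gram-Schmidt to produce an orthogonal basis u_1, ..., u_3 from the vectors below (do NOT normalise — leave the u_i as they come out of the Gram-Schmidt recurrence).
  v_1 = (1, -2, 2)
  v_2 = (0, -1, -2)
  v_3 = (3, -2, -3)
Orthogonal basis:
  u_1 = (1, -2, 2)
  u_2 = (2/9, -13/9, -14/9)
  u_3 = (102/41, 34/41, -17/41)

Apply the Gram-Schmidt recurrence
  u_1 = v_1
  u_i = v_i − Σ_{j<i} ((v_i · u_j) / (u_j · u_j)) · u_j.

Step by step this gives:
  u_1 = (1, -2, 2)
  u_2 = (2/9, -13/9, -14/9)
  u_3 = (102/41, 34/41, -17/41)

Orthogonality check:
  u_2 · u_1 = 0 (should be 0)
  u_3 · u_1 = 0 (should be 0)
  u_3 · u_2 = 0 (should be 0)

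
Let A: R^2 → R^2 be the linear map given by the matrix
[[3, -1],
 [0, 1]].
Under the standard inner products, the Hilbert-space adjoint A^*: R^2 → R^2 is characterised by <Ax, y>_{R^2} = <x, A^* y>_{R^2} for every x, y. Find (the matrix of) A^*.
A^* = A^T =
[[3, 0],
 [-1, 1]]

For real matrices with standard dot products, the defining identity <Ax, y> = <x, A^* y> gives (Ax)^T y = x^T (A^*) y, i.e. x^T A^T y = x^T (A^*) y. Since this holds for all x, y, we must have A^* = A^T. Therefore
A^* =
[[3, 0],
 [-1, 1]].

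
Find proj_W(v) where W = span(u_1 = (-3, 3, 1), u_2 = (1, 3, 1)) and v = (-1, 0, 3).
proj_W(v) = (-1, 9/10, 3/10)

Set up U = [u_1 | ... | u_2] ∈ R^(3×2). The projector onto W = col(U) is P = U (U^T U)^(-1) U^T.
Compute U^T U =
  [19, 7]
  [7, 11],
and U^T v = (6, 2).
Solve U^T U · c = U^T v for the coefficients: c = (13/40, -1/40). The projection is proj_W(v) = U c.
Check: (v - proj_W(v)) · u_1 = 0  (should be 0).
Check: (v - proj_W(v)) · u_2 = 0  (should be 0).
Result: proj_W(v) = (-1, 9/10, 3/10).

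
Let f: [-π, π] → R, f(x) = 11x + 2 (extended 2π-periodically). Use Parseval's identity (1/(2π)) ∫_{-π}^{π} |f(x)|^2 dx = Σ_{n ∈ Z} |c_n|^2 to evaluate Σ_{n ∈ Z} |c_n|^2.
Σ |c_n|^2 = 121π^2/3 + 4

Expand and integrate term by term over [-π, π]:
  ∫ (11x)^2 dx = 121·(2π^3/3); ∫ 2·11·(2)·x dx = 0 (odd integrand); ∫ 2^2 dx = 4·2π.
So (1/(2π)) ∫_{-π}^{π} (11x + 2)^2 dx = 121π^2/3 + 4 = 121π^2/3 + 4.
Parseval ⇒ Σ |c_n|^2 = 121π^2/3 + 4.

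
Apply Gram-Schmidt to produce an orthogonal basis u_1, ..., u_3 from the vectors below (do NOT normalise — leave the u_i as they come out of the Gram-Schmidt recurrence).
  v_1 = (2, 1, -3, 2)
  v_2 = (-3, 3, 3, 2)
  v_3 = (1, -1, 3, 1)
Orthogonal basis:
  u_1 = (2, 1, -3, 2)
  u_2 = (-19/9, 31/9, 5/3, 26/9)
  u_3 = (24/13, -237/247, 459/247, 27/19)

Apply the Gram-Schmidt recurrence
  u_1 = v_1
  u_i = v_i − Σ_{j<i} ((v_i · u_j) / (u_j · u_j)) · u_j.

Step by step this gives:
  u_1 = (2, 1, -3, 2)
  u_2 = (-19/9, 31/9, 5/3, 26/9)
  u_3 = (24/13, -237/247, 459/247, 27/19)

Orthogonality check:
  u_2 · u_1 = 0 (should be 0)
  u_3 · u_1 = 0 (should be 0)
  u_3 · u_2 = 0 (should be 0)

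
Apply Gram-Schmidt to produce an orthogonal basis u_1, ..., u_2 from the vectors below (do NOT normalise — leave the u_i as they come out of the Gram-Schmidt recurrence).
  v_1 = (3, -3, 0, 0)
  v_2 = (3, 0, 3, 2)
Orthogonal basis:
  u_1 = (3, -3, 0, 0)
  u_2 = (3/2, 3/2, 3, 2)

Apply the Gram-Schmidt recurrence
  u_1 = v_1
  u_i = v_i − Σ_{j<i} ((v_i · u_j) / (u_j · u_j)) · u_j.

Step by step this gives:
  u_1 = (3, -3, 0, 0)
  u_2 = (3/2, 3/2, 3, 2)

Orthogonality check:
  u_2 · u_1 = 0 (should be 0)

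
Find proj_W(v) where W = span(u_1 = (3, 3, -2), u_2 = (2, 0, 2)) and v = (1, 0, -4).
proj_W(v) = (-2/43, 75/43, -127/43)

Set up U = [u_1 | ... | u_2] ∈ R^(3×2). The projector onto W = col(U) is P = U (U^T U)^(-1) U^T.
Compute U^T U =
  [22, 2]
  [2, 8],
and U^T v = (11, -6).
Solve U^T U · c = U^T v for the coefficients: c = (25/43, -77/86). The projection is proj_W(v) = U c.
Check: (v - proj_W(v)) · u_1 = 0  (should be 0).
Check: (v - proj_W(v)) · u_2 = 0  (should be 0).
Result: proj_W(v) = (-2/43, 75/43, -127/43).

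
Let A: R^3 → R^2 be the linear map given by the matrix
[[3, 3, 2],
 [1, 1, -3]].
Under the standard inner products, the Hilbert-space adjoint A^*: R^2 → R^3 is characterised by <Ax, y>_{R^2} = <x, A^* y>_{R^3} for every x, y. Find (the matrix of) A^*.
A^* = A^T =
[[3, 1],
 [3, 1],
 [2, -3]]

For real matrices with standard dot products, the defining identity <Ax, y> = <x, A^* y> gives (Ax)^T y = x^T (A^*) y, i.e. x^T A^T y = x^T (A^*) y. Since this holds for all x, y, we must have A^* = A^T. Therefore
A^* =
[[3, 1],
 [3, 1],
 [2, -3]].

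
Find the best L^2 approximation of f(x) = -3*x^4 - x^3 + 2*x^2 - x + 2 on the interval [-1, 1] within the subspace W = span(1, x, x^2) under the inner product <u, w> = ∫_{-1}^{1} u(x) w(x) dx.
g(x) = -4*x^2/7 - 8*x/5 + 79/35

The best approximation g ∈ W is the orthogonal projection of f onto W. Writing g = a_0 + a_1 x + a_2 x^2, the coefficients solve the normal equations G · a = b where
  G_{ij} = <φ_i, φ_j> and b_i = <f, φ_i>, with φ_0 = 1, φ_1 = x, φ_2 = x^2.
G =
  [2, 0, 2/3]
  [0, 2/3, 0]
  [2/3, 0, 2/5],
b = (62/15, -16/15, 134/105).
Solving gives a_0 = 79/35, a_1 = -8/5, a_2 = -4/7, so
  g(x) = -4*x^2/7 - 8*x/5 + 79/35.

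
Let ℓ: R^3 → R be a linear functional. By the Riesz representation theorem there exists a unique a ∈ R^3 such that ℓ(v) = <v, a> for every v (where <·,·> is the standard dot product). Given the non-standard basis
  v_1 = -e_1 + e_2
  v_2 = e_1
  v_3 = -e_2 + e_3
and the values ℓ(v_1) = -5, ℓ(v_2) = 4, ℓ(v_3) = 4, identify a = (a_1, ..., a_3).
a = (4, -1, 3)

Write a = (a_1, ..., a_3) in the standard basis. For each basis vector v_i, ℓ(v_i) = <v_i, a> is a linear equation in the a_j's. Collect the n equations into a matrix system V a = ℓ, where row i of V is v_i (expressed in the standard basis). Since V is invertible (lower-triangular with 1s on the diagonal, up to permutation), solve by back-substitution:
  V =
[[-1, 1, 0],
 [1, 0, 0],
 [0, -1, 1]]
  V a = (-5, 4, 4)
Solving gives a = (4, -1, 3).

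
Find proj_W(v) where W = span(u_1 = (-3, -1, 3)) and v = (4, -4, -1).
proj_W(v) = (33/19, 11/19, -33/19)

Set up U = [u_1 | ... | u_1] ∈ R^(3×1). The projector onto W = col(U) is P = U (U^T U)^(-1) U^T.
Compute U^T U =
  [19],
and U^T v = (-11).
Solve U^T U · c = U^T v for the coefficients: c = (-11/19). The projection is proj_W(v) = U c.
Check: (v - proj_W(v)) · u_1 = 0  (should be 0).
Result: proj_W(v) = (33/19, 11/19, -33/19).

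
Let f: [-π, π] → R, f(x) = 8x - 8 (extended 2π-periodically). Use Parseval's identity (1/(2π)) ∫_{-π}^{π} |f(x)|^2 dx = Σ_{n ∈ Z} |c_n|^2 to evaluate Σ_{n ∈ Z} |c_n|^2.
Σ |c_n|^2 = 64π^2/3 + 64

Expand and integrate term by term over [-π, π]:
  ∫ (8x)^2 dx = 64·(2π^3/3); ∫ 2·8·(-8)·x dx = 0 (odd integrand); ∫ (-8)^2 dx = 64·2π.
So (1/(2π)) ∫_{-π}^{π} (8x - 8)^2 dx = 64π^2/3 + 64 = 64π^2/3 + 64.
Parseval ⇒ Σ |c_n|^2 = 64π^2/3 + 64.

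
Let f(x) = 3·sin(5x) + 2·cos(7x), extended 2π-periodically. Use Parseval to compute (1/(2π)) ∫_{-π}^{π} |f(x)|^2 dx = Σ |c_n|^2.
Σ |c_n|^2 = 13/2

Expand |f|^2 and use orthogonality of {sin(nx), cos(mx)} on [-π, π]:
  ∫_{-π}^{π} sin(nx)^2 dx = π, ∫ cos(mx)^2 dx = π, and cross terms integrate to 0.
So ∫_{-π}^{π} f(x)^2 dx = 3^2 · π + 2^2 · π = (9 + 4)π.
Divide by 2π: (9 + 4)/2 = 13/2.
By Parseval, this equals Σ |c_n|^2.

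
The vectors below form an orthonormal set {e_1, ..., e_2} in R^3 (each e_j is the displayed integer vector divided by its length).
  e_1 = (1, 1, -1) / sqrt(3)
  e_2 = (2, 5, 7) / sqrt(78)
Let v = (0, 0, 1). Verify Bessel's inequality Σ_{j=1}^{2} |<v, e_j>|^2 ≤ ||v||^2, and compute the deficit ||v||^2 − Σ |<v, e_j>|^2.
Σ |<v, e_j>|^2 = 25/26; ||v||^2 = 1; deficit = 1/26

Write each e_j = u_j / sqrt(<u_j, u_j>) where u_j is the displayed integer vector. Then <v, e_j> = <v, u_j> / sqrt(<u_j, u_j>), so |<v, e_j>|^2 = <v, u_j>^2 / <u_j, u_j>.
Coefficients: <v, e_1> = -1/sqrt(3), <v, e_2> = 7/sqrt(78).
Square and sum: Σ |<v, e_j>|^2 = 25/26.
Compute ||v||^2 = v·v = 1.
Deficit = 1 − 25/26 = 1/26 ≥ 0, confirming Bessel's inequality. (The deficit equals ||v − Σ <v,e_j> e_j||^2, the squared distance from v to span{e_j}.)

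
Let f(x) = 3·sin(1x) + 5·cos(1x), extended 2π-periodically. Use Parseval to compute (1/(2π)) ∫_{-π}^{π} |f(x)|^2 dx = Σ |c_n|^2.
Σ |c_n|^2 = 17

Expand |f|^2 and use orthogonality of {sin(nx), cos(mx)} on [-π, π]:
  ∫_{-π}^{π} sin(nx)^2 dx = π, ∫ cos(mx)^2 dx = π, and cross terms integrate to 0.
So ∫_{-π}^{π} f(x)^2 dx = 3^2 · π + 5^2 · π = (9 + 25)π.
Divide by 2π: (9 + 25)/2 = 17.
By Parseval, this equals Σ |c_n|^2.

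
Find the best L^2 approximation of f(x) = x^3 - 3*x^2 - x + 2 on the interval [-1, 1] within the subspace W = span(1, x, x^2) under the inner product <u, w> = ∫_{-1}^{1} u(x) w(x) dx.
g(x) = -3*x^2 - 2*x/5 + 2

The best approximation g ∈ W is the orthogonal projection of f onto W. Writing g = a_0 + a_1 x + a_2 x^2, the coefficients solve the normal equations G · a = b where
  G_{ij} = <φ_i, φ_j> and b_i = <f, φ_i>, with φ_0 = 1, φ_1 = x, φ_2 = x^2.
G =
  [2, 0, 2/3]
  [0, 2/3, 0]
  [2/3, 0, 2/5],
b = (2, -4/15, 2/15).
Solving gives a_0 = 2, a_1 = -2/5, a_2 = -3, so
  g(x) = -3*x^2 - 2*x/5 + 2.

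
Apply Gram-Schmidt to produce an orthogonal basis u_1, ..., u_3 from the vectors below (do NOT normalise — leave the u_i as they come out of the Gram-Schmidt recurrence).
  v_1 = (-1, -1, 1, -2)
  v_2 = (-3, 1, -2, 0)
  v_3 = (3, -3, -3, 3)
Orthogonal basis:
  u_1 = (-1, -1, 1, -2)
  u_2 = (-3, 1, -2, 0)
  u_3 = (3/7, -27/7, -18/7, 3/7)

Apply the Gram-Schmidt recurrence
  u_1 = v_1
  u_i = v_i − Σ_{j<i} ((v_i · u_j) / (u_j · u_j)) · u_j.

Step by step this gives:
  u_1 = (-1, -1, 1, -2)
  u_2 = (-3, 1, -2, 0)
  u_3 = (3/7, -27/7, -18/7, 3/7)

Orthogonality check:
  u_2 · u_1 = 0 (should be 0)
  u_3 · u_1 = 0 (should be 0)
  u_3 · u_2 = 0 (should be 0)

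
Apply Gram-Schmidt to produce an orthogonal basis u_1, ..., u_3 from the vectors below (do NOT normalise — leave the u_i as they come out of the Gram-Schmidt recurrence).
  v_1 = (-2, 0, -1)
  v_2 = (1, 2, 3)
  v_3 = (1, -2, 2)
Orthogonal basis:
  u_1 = (-2, 0, -1)
  u_2 = (-1, 2, 2)
  u_3 = (-32/45, -16/9, 64/45)

Apply the Gram-Schmidt recurrence
  u_1 = v_1
  u_i = v_i − Σ_{j<i} ((v_i · u_j) / (u_j · u_j)) · u_j.

Step by step this gives:
  u_1 = (-2, 0, -1)
  u_2 = (-1, 2, 2)
  u_3 = (-32/45, -16/9, 64/45)

Orthogonality check:
  u_2 · u_1 = 0 (should be 0)
  u_3 · u_1 = 0 (should be 0)
  u_3 · u_2 = 0 (should be 0)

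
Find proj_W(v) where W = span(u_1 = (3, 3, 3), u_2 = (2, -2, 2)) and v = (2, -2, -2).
proj_W(v) = (0, -2, 0)

Set up U = [u_1 | ... | u_2] ∈ R^(3×2). The projector onto W = col(U) is P = U (U^T U)^(-1) U^T.
Compute U^T U =
  [27, 6]
  [6, 12],
and U^T v = (-6, 4).
Solve U^T U · c = U^T v for the coefficients: c = (-1/3, 1/2). The projection is proj_W(v) = U c.
Check: (v - proj_W(v)) · u_1 = 0  (should be 0).
Check: (v - proj_W(v)) · u_2 = 0  (should be 0).
Result: proj_W(v) = (0, -2, 0).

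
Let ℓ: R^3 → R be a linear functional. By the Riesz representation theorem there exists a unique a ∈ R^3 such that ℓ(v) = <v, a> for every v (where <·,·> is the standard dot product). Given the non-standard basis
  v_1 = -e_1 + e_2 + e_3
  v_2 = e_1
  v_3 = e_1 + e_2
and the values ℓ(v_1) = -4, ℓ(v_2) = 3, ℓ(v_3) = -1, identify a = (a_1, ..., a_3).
a = (3, -4, 3)

Write a = (a_1, ..., a_3) in the standard basis. For each basis vector v_i, ℓ(v_i) = <v_i, a> is a linear equation in the a_j's. Collect the n equations into a matrix system V a = ℓ, where row i of V is v_i (expressed in the standard basis). Since V is invertible (lower-triangular with 1s on the diagonal, up to permutation), solve by back-substitution:
  V =
[[-1, 1, 1],
 [1, 0, 0],
 [1, 1, 0]]
  V a = (-4, 3, -1)
Solving gives a = (3, -4, 3).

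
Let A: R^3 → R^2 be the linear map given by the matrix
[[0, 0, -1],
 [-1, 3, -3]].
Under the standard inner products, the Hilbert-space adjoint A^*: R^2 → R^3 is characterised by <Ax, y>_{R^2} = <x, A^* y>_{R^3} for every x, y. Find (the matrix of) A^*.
A^* = A^T =
[[0, -1],
 [0, 3],
 [-1, -3]]

For real matrices with standard dot products, the defining identity <Ax, y> = <x, A^* y> gives (Ax)^T y = x^T (A^*) y, i.e. x^T A^T y = x^T (A^*) y. Since this holds for all x, y, we must have A^* = A^T. Therefore
A^* =
[[0, -1],
 [0, 3],
 [-1, -3]].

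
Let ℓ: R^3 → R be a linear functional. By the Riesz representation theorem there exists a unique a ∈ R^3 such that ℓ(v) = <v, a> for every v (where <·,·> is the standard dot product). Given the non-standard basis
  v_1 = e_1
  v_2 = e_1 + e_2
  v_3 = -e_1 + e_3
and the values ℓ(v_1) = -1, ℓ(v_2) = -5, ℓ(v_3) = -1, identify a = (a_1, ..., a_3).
a = (-1, -4, -2)

Write a = (a_1, ..., a_3) in the standard basis. For each basis vector v_i, ℓ(v_i) = <v_i, a> is a linear equation in the a_j's. Collect the n equations into a matrix system V a = ℓ, where row i of V is v_i (expressed in the standard basis). Since V is invertible (lower-triangular with 1s on the diagonal, up to permutation), solve by back-substitution:
  V =
[[1, 0, 0],
 [1, 1, 0],
 [-1, 0, 1]]
  V a = (-1, -5, -1)
Solving gives a = (-1, -4, -2).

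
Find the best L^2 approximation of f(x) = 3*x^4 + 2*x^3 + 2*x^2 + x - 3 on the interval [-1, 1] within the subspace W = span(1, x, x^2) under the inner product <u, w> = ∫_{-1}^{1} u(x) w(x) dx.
g(x) = 32*x^2/7 + 11*x/5 - 114/35

The best approximation g ∈ W is the orthogonal projection of f onto W. Writing g = a_0 + a_1 x + a_2 x^2, the coefficients solve the normal equations G · a = b where
  G_{ij} = <φ_i, φ_j> and b_i = <f, φ_i>, with φ_0 = 1, φ_1 = x, φ_2 = x^2.
G =
  [2, 0, 2/3]
  [0, 2/3, 0]
  [2/3, 0, 2/5],
b = (-52/15, 22/15, -12/35).
Solving gives a_0 = -114/35, a_1 = 11/5, a_2 = 32/7, so
  g(x) = 32*x^2/7 + 11*x/5 - 114/35.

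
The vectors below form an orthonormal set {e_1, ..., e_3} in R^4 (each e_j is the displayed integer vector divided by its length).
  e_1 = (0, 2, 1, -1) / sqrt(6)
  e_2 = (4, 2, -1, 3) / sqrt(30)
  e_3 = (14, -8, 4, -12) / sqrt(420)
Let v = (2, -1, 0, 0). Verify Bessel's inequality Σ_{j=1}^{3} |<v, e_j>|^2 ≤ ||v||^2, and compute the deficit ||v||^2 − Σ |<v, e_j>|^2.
Σ |<v, e_j>|^2 = 104/21; ||v||^2 = 5; deficit = 1/21

Write each e_j = u_j / sqrt(<u_j, u_j>) where u_j is the displayed integer vector. Then <v, e_j> = <v, u_j> / sqrt(<u_j, u_j>), so |<v, e_j>|^2 = <v, u_j>^2 / <u_j, u_j>.
Coefficients: <v, e_1> = -2/sqrt(6), <v, e_2> = 6/sqrt(30), <v, e_3> = 36/sqrt(420).
Square and sum: Σ |<v, e_j>|^2 = 104/21.
Compute ||v||^2 = v·v = 5.
Deficit = 5 − 104/21 = 1/21 ≥ 0, confirming Bessel's inequality. (The deficit equals ||v − Σ <v,e_j> e_j||^2, the squared distance from v to span{e_j}.)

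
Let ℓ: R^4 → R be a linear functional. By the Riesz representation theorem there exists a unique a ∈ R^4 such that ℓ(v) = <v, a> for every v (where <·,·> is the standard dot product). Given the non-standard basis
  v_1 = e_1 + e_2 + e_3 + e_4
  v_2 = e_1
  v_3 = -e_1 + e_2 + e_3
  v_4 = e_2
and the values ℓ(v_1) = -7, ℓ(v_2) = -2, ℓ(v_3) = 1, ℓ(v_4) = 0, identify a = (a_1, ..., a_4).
a = (-2, 0, -1, -4)

Write a = (a_1, ..., a_4) in the standard basis. For each basis vector v_i, ℓ(v_i) = <v_i, a> is a linear equation in the a_j's. Collect the n equations into a matrix system V a = ℓ, where row i of V is v_i (expressed in the standard basis). Since V is invertible (lower-triangular with 1s on the diagonal, up to permutation), solve by back-substitution:
  V =
[[1, 1, 1, 1],
 [1, 0, 0, 0],
 [-1, 1, 1, 0],
 [0, 1, 0, 0]]
  V a = (-7, -2, 1, 0)
Solving gives a = (-2, 0, -1, -4).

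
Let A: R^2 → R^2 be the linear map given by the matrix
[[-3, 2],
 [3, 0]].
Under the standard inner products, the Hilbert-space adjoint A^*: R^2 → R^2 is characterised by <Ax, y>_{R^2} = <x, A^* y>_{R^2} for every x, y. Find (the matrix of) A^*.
A^* = A^T =
[[-3, 3],
 [2, 0]]

For real matrices with standard dot products, the defining identity <Ax, y> = <x, A^* y> gives (Ax)^T y = x^T (A^*) y, i.e. x^T A^T y = x^T (A^*) y. Since this holds for all x, y, we must have A^* = A^T. Therefore
A^* =
[[-3, 3],
 [2, 0]].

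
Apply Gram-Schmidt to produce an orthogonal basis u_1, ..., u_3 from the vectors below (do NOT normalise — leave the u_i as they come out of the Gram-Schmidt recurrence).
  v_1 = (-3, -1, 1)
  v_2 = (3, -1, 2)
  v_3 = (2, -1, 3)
Orthogonal basis:
  u_1 = (-3, -1, 1)
  u_2 = (15/11, -17/11, 28/11)
  u_3 = (-7/118, 63/118, 21/59)

Apply the Gram-Schmidt recurrence
  u_1 = v_1
  u_i = v_i − Σ_{j<i} ((v_i · u_j) / (u_j · u_j)) · u_j.

Step by step this gives:
  u_1 = (-3, -1, 1)
  u_2 = (15/11, -17/11, 28/11)
  u_3 = (-7/118, 63/118, 21/59)

Orthogonality check:
  u_2 · u_1 = 0 (should be 0)
  u_3 · u_1 = 0 (should be 0)
  u_3 · u_2 = 0 (should be 0)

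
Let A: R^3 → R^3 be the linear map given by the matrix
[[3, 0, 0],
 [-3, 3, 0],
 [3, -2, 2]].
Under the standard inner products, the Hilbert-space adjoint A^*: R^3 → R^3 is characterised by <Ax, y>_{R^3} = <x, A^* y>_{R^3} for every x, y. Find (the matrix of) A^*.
A^* = A^T =
[[3, -3, 3],
 [0, 3, -2],
 [0, 0, 2]]

For real matrices with standard dot products, the defining identity <Ax, y> = <x, A^* y> gives (Ax)^T y = x^T (A^*) y, i.e. x^T A^T y = x^T (A^*) y. Since this holds for all x, y, we must have A^* = A^T. Therefore
A^* =
[[3, -3, 3],
 [0, 3, -2],
 [0, 0, 2]].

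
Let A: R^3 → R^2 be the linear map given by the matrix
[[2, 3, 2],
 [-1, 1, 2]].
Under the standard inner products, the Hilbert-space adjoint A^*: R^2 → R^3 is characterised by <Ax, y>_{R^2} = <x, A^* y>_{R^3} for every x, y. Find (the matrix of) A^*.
A^* = A^T =
[[2, -1],
 [3, 1],
 [2, 2]]

For real matrices with standard dot products, the defining identity <Ax, y> = <x, A^* y> gives (Ax)^T y = x^T (A^*) y, i.e. x^T A^T y = x^T (A^*) y. Since this holds for all x, y, we must have A^* = A^T. Therefore
A^* =
[[2, -1],
 [3, 1],
 [2, 2]].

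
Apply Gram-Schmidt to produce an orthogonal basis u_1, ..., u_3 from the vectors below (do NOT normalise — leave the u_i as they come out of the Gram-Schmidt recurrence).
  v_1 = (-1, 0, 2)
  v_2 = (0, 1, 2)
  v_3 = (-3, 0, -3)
Orthogonal basis:
  u_1 = (-1, 0, 2)
  u_2 = (4/5, 1, 2/5)
  u_3 = (-2, 2, -1)

Apply the Gram-Schmidt recurrence
  u_1 = v_1
  u_i = v_i − Σ_{j<i} ((v_i · u_j) / (u_j · u_j)) · u_j.

Step by step this gives:
  u_1 = (-1, 0, 2)
  u_2 = (4/5, 1, 2/5)
  u_3 = (-2, 2, -1)

Orthogonality check:
  u_2 · u_1 = 0 (should be 0)
  u_3 · u_1 = 0 (should be 0)
  u_3 · u_2 = 0 (should be 0)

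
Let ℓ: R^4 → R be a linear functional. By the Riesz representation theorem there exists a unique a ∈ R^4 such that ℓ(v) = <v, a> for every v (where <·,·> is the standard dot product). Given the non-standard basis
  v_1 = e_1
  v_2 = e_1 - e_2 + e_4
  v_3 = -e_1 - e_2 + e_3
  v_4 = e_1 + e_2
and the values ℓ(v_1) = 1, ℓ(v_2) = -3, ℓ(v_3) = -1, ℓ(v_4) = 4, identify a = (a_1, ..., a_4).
a = (1, 3, 3, -1)

Write a = (a_1, ..., a_4) in the standard basis. For each basis vector v_i, ℓ(v_i) = <v_i, a> is a linear equation in the a_j's. Collect the n equations into a matrix system V a = ℓ, where row i of V is v_i (expressed in the standard basis). Since V is invertible (lower-triangular with 1s on the diagonal, up to permutation), solve by back-substitution:
  V =
[[1, 0, 0, 0],
 [1, -1, 0, 1],
 [-1, -1, 1, 0],
 [1, 1, 0, 0]]
  V a = (1, -3, -1, 4)
Solving gives a = (1, 3, 3, -1).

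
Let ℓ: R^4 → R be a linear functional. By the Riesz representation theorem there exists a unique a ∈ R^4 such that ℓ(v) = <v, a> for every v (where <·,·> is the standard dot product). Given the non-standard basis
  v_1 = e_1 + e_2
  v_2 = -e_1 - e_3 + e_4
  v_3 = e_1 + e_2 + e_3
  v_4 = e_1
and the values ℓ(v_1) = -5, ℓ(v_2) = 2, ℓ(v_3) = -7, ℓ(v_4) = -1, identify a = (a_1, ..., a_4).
a = (-1, -4, -2, -1)

Write a = (a_1, ..., a_4) in the standard basis. For each basis vector v_i, ℓ(v_i) = <v_i, a> is a linear equation in the a_j's. Collect the n equations into a matrix system V a = ℓ, where row i of V is v_i (expressed in the standard basis). Since V is invertible (lower-triangular with 1s on the diagonal, up to permutation), solve by back-substitution:
  V =
[[1, 1, 0, 0],
 [-1, 0, -1, 1],
 [1, 1, 1, 0],
 [1, 0, 0, 0]]
  V a = (-5, 2, -7, -1)
Solving gives a = (-1, -4, -2, -1).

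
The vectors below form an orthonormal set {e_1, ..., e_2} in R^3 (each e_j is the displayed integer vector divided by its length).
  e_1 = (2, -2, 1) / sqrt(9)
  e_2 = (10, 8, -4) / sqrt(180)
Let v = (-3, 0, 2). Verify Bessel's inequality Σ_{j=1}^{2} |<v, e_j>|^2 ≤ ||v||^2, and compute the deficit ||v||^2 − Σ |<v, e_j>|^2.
Σ |<v, e_j>|^2 = 49/5; ||v||^2 = 13; deficit = 16/5

Write each e_j = u_j / sqrt(<u_j, u_j>) where u_j is the displayed integer vector. Then <v, e_j> = <v, u_j> / sqrt(<u_j, u_j>), so |<v, e_j>|^2 = <v, u_j>^2 / <u_j, u_j>.
Coefficients: <v, e_1> = -4/sqrt(9), <v, e_2> = -38/sqrt(180).
Square and sum: Σ |<v, e_j>|^2 = 49/5.
Compute ||v||^2 = v·v = 13.
Deficit = 13 − 49/5 = 16/5 ≥ 0, confirming Bessel's inequality. (The deficit equals ||v − Σ <v,e_j> e_j||^2, the squared distance from v to span{e_j}.)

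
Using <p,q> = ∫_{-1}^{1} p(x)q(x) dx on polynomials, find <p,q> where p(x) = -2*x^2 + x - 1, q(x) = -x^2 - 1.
<p,q> = 24/5

Expand the product: p(x)·q(x) = 2*x^4 - x^3 + 3*x^2 - x + 1.
∫_{-1}^{1} of each monomial x^k gives [2/(k+1) if k even, 0 if k odd]. Integrating term-by-term (or equivalently evaluating the antiderivative F(x) = 2*x^5/5 - x^4/4 + x^3 - x^2/2 + x at the endpoints):
  F(1) − F(−1) = 33/20 − (-63/20) = 24/5.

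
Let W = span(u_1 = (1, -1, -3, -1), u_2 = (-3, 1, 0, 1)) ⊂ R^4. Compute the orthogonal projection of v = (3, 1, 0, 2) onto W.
proj_W(v) = (186/107, -42/107, 90/107, -42/107)

Set up U = [u_1 | ... | u_2] ∈ R^(4×2). The projector onto W = col(U) is P = U (U^T U)^(-1) U^T.
Compute U^T U =
  [12, -5]
  [-5, 11],
and U^T v = (0, -6).
Solve U^T U · c = U^T v for the coefficients: c = (-30/107, -72/107). The projection is proj_W(v) = U c.
Check: (v - proj_W(v)) · u_1 = 0  (should be 0).
Check: (v - proj_W(v)) · u_2 = 0  (should be 0).
Result: proj_W(v) = (186/107, -42/107, 90/107, -42/107).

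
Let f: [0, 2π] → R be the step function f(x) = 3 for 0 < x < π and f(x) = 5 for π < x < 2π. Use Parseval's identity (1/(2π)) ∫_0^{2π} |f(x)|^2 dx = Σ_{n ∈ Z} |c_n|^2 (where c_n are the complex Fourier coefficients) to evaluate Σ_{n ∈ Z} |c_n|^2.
Σ |c_n|^2 = 17

Parseval equates the L^2 energy of f (normalised by 1/(2π)) with the ℓ^2 sum of its Fourier coefficients: (1/(2π)) ∫_0^{2π} |f|^2 = Σ |c_n|^2.
Compute the left side: (1/(2π)) [∫_0^π 3^2 dx + ∫_π^{2π} 5^2 dx] = (1/(2π)) · (9π + 25π) = (9 + 25)/2 = 17.
So Σ_{n ∈ Z} |c_n|^2 = 17.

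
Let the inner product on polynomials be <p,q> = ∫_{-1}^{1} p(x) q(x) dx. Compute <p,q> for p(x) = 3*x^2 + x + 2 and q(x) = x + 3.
<p,q> = 56/3

Expand the product: p(x)·q(x) = 3*x^3 + 10*x^2 + 5*x + 6.
∫_{-1}^{1} of each monomial x^k gives [2/(k+1) if k even, 0 if k odd]. Integrating term-by-term (or equivalently evaluating the antiderivative F(x) = 3*x^4/4 + 10*x^3/3 + 5*x^2/2 + 6*x at the endpoints):
  F(1) − F(−1) = 151/12 − (-73/12) = 56/3.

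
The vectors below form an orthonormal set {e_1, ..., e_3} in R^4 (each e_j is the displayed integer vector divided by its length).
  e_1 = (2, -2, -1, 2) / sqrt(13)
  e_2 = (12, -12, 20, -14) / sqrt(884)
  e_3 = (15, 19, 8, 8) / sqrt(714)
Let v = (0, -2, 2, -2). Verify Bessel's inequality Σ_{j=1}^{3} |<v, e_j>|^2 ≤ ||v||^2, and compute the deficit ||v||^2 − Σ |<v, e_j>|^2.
Σ |<v, e_j>|^2 = 250/21; ||v||^2 = 12; deficit = 2/21

Write each e_j = u_j / sqrt(<u_j, u_j>) where u_j is the displayed integer vector. Then <v, e_j> = <v, u_j> / sqrt(<u_j, u_j>), so |<v, e_j>|^2 = <v, u_j>^2 / <u_j, u_j>.
Coefficients: <v, e_1> = -2/sqrt(13), <v, e_2> = 92/sqrt(884), <v, e_3> = -38/sqrt(714).
Square and sum: Σ |<v, e_j>|^2 = 250/21.
Compute ||v||^2 = v·v = 12.
Deficit = 12 − 250/21 = 2/21 ≥ 0, confirming Bessel's inequality. (The deficit equals ||v − Σ <v,e_j> e_j||^2, the squared distance from v to span{e_j}.)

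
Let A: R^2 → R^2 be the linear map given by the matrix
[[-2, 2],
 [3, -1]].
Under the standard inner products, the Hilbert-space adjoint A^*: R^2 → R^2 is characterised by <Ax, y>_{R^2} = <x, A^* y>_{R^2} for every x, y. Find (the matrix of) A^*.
A^* = A^T =
[[-2, 3],
 [2, -1]]

For real matrices with standard dot products, the defining identity <Ax, y> = <x, A^* y> gives (Ax)^T y = x^T (A^*) y, i.e. x^T A^T y = x^T (A^*) y. Since this holds for all x, y, we must have A^* = A^T. Therefore
A^* =
[[-2, 3],
 [2, -1]].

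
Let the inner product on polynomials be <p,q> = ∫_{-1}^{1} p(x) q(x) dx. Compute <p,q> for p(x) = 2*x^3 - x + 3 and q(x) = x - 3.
<p,q> = -268/15

Expand the product: p(x)·q(x) = 2*x^4 - 6*x^3 - x^2 + 6*x - 9.
∫_{-1}^{1} of each monomial x^k gives [2/(k+1) if k even, 0 if k odd]. Integrating term-by-term (or equivalently evaluating the antiderivative F(x) = 2*x^5/5 - 3*x^4/2 - x^3/3 + 3*x^2 - 9*x at the endpoints):
  F(1) − F(−1) = -223/30 − (313/30) = -268/15.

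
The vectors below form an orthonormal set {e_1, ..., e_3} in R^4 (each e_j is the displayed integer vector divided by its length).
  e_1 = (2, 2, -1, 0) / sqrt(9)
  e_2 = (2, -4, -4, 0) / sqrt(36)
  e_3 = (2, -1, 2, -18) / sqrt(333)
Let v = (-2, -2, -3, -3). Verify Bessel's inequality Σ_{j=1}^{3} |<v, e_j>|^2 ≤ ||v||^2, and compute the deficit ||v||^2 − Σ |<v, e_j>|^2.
Σ |<v, e_j>|^2 = 601/37; ||v||^2 = 26; deficit = 361/37

Write each e_j = u_j / sqrt(<u_j, u_j>) where u_j is the displayed integer vector. Then <v, e_j> = <v, u_j> / sqrt(<u_j, u_j>), so |<v, e_j>|^2 = <v, u_j>^2 / <u_j, u_j>.
Coefficients: <v, e_1> = -5/sqrt(9), <v, e_2> = 16/sqrt(36), <v, e_3> = 46/sqrt(333).
Square and sum: Σ |<v, e_j>|^2 = 601/37.
Compute ||v||^2 = v·v = 26.
Deficit = 26 − 601/37 = 361/37 ≥ 0, confirming Bessel's inequality. (The deficit equals ||v − Σ <v,e_j> e_j||^2, the squared distance from v to span{e_j}.)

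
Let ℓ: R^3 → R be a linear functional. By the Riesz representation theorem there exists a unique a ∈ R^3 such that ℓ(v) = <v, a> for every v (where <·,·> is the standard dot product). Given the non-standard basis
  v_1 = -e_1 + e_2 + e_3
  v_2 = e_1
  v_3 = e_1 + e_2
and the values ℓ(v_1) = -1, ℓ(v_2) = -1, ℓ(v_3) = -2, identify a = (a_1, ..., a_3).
a = (-1, -1, -1)

Write a = (a_1, ..., a_3) in the standard basis. For each basis vector v_i, ℓ(v_i) = <v_i, a> is a linear equation in the a_j's. Collect the n equations into a matrix system V a = ℓ, where row i of V is v_i (expressed in the standard basis). Since V is invertible (lower-triangular with 1s on the diagonal, up to permutation), solve by back-substitution:
  V =
[[-1, 1, 1],
 [1, 0, 0],
 [1, 1, 0]]
  V a = (-1, -1, -2)
Solving gives a = (-1, -1, -1).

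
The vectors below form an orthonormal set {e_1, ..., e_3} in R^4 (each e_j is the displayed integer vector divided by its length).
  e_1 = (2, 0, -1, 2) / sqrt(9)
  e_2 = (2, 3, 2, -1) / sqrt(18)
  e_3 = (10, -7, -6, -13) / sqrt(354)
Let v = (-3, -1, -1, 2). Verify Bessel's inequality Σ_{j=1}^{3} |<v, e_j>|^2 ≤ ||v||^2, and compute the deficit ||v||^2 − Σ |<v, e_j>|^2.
Σ |<v, e_j>|^2 = 2606/177; ||v||^2 = 15; deficit = 49/177

Write each e_j = u_j / sqrt(<u_j, u_j>) where u_j is the displayed integer vector. Then <v, e_j> = <v, u_j> / sqrt(<u_j, u_j>), so |<v, e_j>|^2 = <v, u_j>^2 / <u_j, u_j>.
Coefficients: <v, e_1> = -1/sqrt(9), <v, e_2> = -13/sqrt(18), <v, e_3> = -43/sqrt(354).
Square and sum: Σ |<v, e_j>|^2 = 2606/177.
Compute ||v||^2 = v·v = 15.
Deficit = 15 − 2606/177 = 49/177 ≥ 0, confirming Bessel's inequality. (The deficit equals ||v − Σ <v,e_j> e_j||^2, the squared distance from v to span{e_j}.)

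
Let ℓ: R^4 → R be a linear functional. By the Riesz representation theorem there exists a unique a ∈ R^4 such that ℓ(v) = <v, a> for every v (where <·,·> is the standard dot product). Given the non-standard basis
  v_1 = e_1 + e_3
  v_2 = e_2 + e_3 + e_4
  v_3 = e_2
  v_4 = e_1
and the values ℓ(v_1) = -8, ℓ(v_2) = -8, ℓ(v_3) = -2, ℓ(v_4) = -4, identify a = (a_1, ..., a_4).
a = (-4, -2, -4, -2)

Write a = (a_1, ..., a_4) in the standard basis. For each basis vector v_i, ℓ(v_i) = <v_i, a> is a linear equation in the a_j's. Collect the n equations into a matrix system V a = ℓ, where row i of V is v_i (expressed in the standard basis). Since V is invertible (lower-triangular with 1s on the diagonal, up to permutation), solve by back-substitution:
  V =
[[1, 0, 1, 0],
 [0, 1, 1, 1],
 [0, 1, 0, 0],
 [1, 0, 0, 0]]
  V a = (-8, -8, -2, -4)
Solving gives a = (-4, -2, -4, -2).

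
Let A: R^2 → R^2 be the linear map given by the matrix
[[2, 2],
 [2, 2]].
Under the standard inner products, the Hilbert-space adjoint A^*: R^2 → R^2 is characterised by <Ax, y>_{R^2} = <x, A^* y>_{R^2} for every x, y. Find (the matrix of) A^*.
A^* = A^T =
[[2, 2],
 [2, 2]]

For real matrices with standard dot products, the defining identity <Ax, y> = <x, A^* y> gives (Ax)^T y = x^T (A^*) y, i.e. x^T A^T y = x^T (A^*) y. Since this holds for all x, y, we must have A^* = A^T. Therefore
A^* =
[[2, 2],
 [2, 2]].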